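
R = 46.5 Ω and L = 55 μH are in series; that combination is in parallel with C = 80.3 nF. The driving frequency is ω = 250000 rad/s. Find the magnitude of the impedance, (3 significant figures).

X_L = ωL = 13.8 Ω
X_C = 1/(ωC) = 49.8 Ω
Branch 1 (R+jX_L): Z₁ = 46.5 + j13.8 Ω, |Z₁| = 48.5 Ω
Branch 2 (−jX_C): Z₂ = −j49.8 Ω
Parallel: Z = Z₁Z₂/(Z₁+Z₂), |Z| = 41.0 Ω, ∠Z = -35.7°

41.0 Ω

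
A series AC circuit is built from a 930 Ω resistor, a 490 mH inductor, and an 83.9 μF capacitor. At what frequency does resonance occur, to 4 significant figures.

ω₀ = 1/√(LC) = 1/√(0.49 × 8.39e-05) = 156.0 rad/s
f₀ = ω₀/(2π) = 24.82 Hz

24.82 Hz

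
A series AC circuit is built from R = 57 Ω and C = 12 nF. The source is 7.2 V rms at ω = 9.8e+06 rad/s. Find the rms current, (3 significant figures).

125 mA

X_C = 1/(ωC) = 8.50 Ω
Z = 57.0 − j8.50 Ω
|Z| = √(57.0² + 8.50²) = 57.6 Ω
I = V/|Z| = 7.2/57.6 = 125 mA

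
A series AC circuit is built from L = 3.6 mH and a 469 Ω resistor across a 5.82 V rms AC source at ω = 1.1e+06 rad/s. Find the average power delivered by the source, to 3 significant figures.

999 μW

X_L = ωL = 3960 Ω
Z = 469 + j3960 Ω
|Z| = √(469² + 3960²) = 3990 Ω
∠Z = arctan(3960/469) = 83.2°
I = V/|Z| = 1.46 mA
P = VI cos φ = 5.82 × 0.00146 × cos(83.2°) = 999 μW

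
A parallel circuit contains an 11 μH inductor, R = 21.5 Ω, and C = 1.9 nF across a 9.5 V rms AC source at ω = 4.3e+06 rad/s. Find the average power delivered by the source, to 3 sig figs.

X_L = ωL = 47.3 Ω
X_C = 1/(ωC) = 122 Ω
Parallel: admittances add. Y = 1/R + 1/(jωL) + jωC
Y = (0.0465 − j0.0130) S
|Y| = 0.0483 S → |Z| = 1/|Y| = 20.7 Ω, ∠Z = −∠Y = 15.6°
I = V/|Z| = 459 mA
P = VI cos φ = 9.5 × 0.459 × cos(15.6°) = 4.20 W

4.20 W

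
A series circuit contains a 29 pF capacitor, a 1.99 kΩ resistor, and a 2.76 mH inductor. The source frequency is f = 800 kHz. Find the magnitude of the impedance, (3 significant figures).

7290 Ω

ω = 2πf = 5.027e+06 rad/s
X_L = ωL = 13900 Ω
X_C = 1/(ωC) = 6860 Ω
Net reactance X = X_L − X_C = 7010 Ω
Z = 1990 + j7010 Ω
|Z| = √(1990² + 7010²) = 7290 Ω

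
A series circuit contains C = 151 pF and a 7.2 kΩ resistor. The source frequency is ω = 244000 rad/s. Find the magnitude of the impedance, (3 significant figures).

28100 Ω

X_C = 1/(ωC) = 27100 Ω
Z = 7200 − j27100 Ω
|Z| = √(7200² + 27100²) = 28100 Ω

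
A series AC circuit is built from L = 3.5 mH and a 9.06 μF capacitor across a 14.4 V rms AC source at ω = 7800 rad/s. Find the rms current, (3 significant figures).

X_L = ωL = 27.3 Ω
X_C = 1/(ωC) = 14.2 Ω
Net reactance X = X_L − X_C = 13.1 Ω
Z = j13.1 Ω
|Z| = √(0² + 13.1²) = 13.1 Ω
I = V/|Z| = 14.4/13.1 = 1.10 A

1.10 A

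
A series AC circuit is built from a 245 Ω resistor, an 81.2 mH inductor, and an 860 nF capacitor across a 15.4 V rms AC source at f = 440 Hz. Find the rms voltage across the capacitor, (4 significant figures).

ω = 2πf = 2765 rad/s
X_L = ωL = 224.5 Ω
X_C = 1/(ωC) = 420.6 Ω
Net reactance X = X_L − X_C = -196.1 Ω
Z = 245.0 − j196.1 Ω
|Z| = √(245.0² + 196.1²) = 313.8 Ω
I = V/|Z| = 49.07 mA
V_C = I·|Z_C| = 0.04907 × 420.6 = 20.64 V

20.64 V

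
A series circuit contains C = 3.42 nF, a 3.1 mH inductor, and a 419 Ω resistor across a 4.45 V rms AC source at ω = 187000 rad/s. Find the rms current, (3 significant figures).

4.16 mA

X_L = ωL = 580 Ω
X_C = 1/(ωC) = 1560 Ω
Net reactance X = X_L − X_C = -984 Ω
Z = 419 − j984 Ω
|Z| = √(419² + 984²) = 1070 Ω
I = V/|Z| = 4.45/1070 = 4.16 mA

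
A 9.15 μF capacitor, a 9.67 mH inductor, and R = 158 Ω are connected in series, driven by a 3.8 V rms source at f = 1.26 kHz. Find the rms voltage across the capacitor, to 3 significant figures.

0.309 V

ω = 2πf = 7917 rad/s
X_L = ωL = 76.6 Ω
X_C = 1/(ωC) = 13.8 Ω
Net reactance X = X_L − X_C = 62.8 Ω
Z = 158 + j62.8 Ω
|Z| = √(158² + 62.8²) = 170 Ω
I = V/|Z| = 22.4 mA
V_C = I·|Z_C| = 0.0224 × 13.8 = 0.309 V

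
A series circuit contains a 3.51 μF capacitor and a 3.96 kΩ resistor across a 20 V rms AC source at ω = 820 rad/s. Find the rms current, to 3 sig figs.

5.03 mA

X_C = 1/(ωC) = 347 Ω
Z = 3960 − j347 Ω
|Z| = √(3960² + 347²) = 3980 Ω
I = V/|Z| = 20/3980 = 5.03 mA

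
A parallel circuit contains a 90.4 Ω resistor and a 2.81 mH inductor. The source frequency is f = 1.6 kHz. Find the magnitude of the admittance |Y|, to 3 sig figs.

ω = 2πf = 10050 rad/s
X_L = ωL = 28.2 Ω
Parallel: admittances add. Y = 1/R + 1/(jωL)
Y = (0.0111 − j0.0354) S
|Y| = 0.0371 S → |Z| = 1/|Y| = 27.0 Ω, ∠Z = −∠Y = 72.6°

37.1 mS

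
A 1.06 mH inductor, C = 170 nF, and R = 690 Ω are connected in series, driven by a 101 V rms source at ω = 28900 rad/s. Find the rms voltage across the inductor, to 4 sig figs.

4.350 V

X_L = ωL = 30.63 Ω
X_C = 1/(ωC) = 203.5 Ω
Net reactance X = X_L − X_C = -172.9 Ω
Z = 690.0 − j172.9 Ω
|Z| = √(690.0² + 172.9²) = 711.3 Ω
I = V/|Z| = 142.0 mA
V_L = I·|Z_L| = 0.1420 × 30.63 = 4.350 V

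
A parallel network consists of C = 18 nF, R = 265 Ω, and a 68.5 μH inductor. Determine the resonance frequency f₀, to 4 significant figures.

143.3 kHz

ω₀ = 1/√(LC) = 1/√(6.85e-05 × 1.8e-08) = 900600 rad/s
f₀ = ω₀/(2π) = 143.3 kHz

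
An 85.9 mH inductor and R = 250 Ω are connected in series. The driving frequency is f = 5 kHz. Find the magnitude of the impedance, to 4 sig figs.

2710 Ω

ω = 2πf = 31420 rad/s
X_L = ωL = 2699 Ω
Z = 250.0 + j2699 Ω
|Z| = √(250.0² + 2699²) = 2710 Ω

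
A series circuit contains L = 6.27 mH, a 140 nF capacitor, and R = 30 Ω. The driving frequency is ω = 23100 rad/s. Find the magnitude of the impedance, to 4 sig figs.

X_L = ωL = 144.8 Ω
X_C = 1/(ωC) = 309.2 Ω
Net reactance X = X_L − X_C = -164.4 Ω
Z = 30.00 − j164.4 Ω
|Z| = √(30.00² + 164.4²) = 167.1 Ω

167.1 Ω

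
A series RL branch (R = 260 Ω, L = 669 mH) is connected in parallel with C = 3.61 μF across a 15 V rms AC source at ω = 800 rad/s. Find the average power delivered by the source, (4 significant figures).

165.2 mW

X_L = ωL = 535.2 Ω
X_C = 1/(ωC) = 346.3 Ω
Branch 1 (R+jX_L): Z₁ = 260.0 + j535.2 Ω, |Z₁| = 595.0 Ω
Branch 2 (−jX_C): Z₂ = −j346.3 Ω
Parallel: Z = Z₁Z₂/(Z₁+Z₂), |Z| = 641.0 Ω, ∠Z = -61.92°
I = V/|Z| = 23.40 mA
P = VI cos φ = 15 × 0.02340 × cos(-61.92°) = 165.2 mW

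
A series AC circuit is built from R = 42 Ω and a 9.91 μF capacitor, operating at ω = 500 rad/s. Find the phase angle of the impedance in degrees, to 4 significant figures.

X_C = 1/(ωC) = 201.8 Ω
Z = 42.00 − j201.8 Ω
|Z| = √(42.00² + 201.8²) = 206.1 Ω
∠Z = arctan(-201.8/42.00) = -78.24°

-78.24°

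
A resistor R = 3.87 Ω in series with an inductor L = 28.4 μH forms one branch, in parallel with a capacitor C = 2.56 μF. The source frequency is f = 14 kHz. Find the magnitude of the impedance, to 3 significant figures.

4.72 Ω

ω = 2πf = 87960 rad/s
X_L = ωL = 2.50 Ω
X_C = 1/(ωC) = 4.44 Ω
Branch 1 (R+jX_L): Z₁ = 3.87 + j2.50 Ω, |Z₁| = 4.61 Ω
Branch 2 (−jX_C): Z₂ = −j4.44 Ω
Parallel: Z = Z₁Z₂/(Z₁+Z₂), |Z| = 4.72 Ω, ∠Z = -30.5°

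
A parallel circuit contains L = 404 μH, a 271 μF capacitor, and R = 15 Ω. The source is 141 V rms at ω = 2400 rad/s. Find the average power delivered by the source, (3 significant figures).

X_L = ωL = 0.970 Ω
X_C = 1/(ωC) = 1.54 Ω
Parallel: admittances add. Y = 1/R + 1/(jωL) + jωC
Y = (0.0667 − j0.381) S
|Y| = 0.387 S → |Z| = 1/|Y| = 2.59 Ω, ∠Z = −∠Y = 80.1°
I = V/|Z| = 54.5 A
P = VI cos φ = 141 × 54.5 × cos(80.1°) = 1.33 kW

1.33 kW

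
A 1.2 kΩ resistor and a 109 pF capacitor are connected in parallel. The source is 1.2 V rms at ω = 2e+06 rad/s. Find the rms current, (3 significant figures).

1.03 mA

X_C = 1/(ωC) = 4590 Ω
Parallel: admittances add. Y = 1/R + jωC
Y = (0.000833 + j0.000218) S
|Y| = 0.000861 S → |Z| = 1/|Y| = 1160 Ω, ∠Z = −∠Y = -14.7°
I = V/|Z| = 1.2/1160 = 1.03 mA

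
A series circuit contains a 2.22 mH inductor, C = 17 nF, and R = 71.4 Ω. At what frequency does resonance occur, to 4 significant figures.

ω₀ = 1/√(LC) = 1/√(0.00222 × 1.7e-08) = 162800 rad/s
f₀ = ω₀/(2π) = 25.91 kHz

25.91 kHz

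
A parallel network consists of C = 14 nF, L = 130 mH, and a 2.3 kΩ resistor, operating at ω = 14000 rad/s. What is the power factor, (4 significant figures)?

0.7759

X_L = ωL = 1820 Ω
X_C = 1/(ωC) = 5102 Ω
Parallel: admittances add. Y = 1/R + 1/(jωL) + jωC
Y = (0.0004348 − j0.0003535) S
|Y| = 0.0005603 S → |Z| = 1/|Y| = 1785 Ω, ∠Z = −∠Y = 39.11°
cos φ = cos(39.11°) = 0.7759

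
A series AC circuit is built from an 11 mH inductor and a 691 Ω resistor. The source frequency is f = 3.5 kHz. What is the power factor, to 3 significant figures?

ω = 2πf = 21990 rad/s
X_L = ωL = 242 Ω
Z = 691 + j242 Ω
|Z| = √(691² + 242²) = 732 Ω
∠Z = arctan(242/691) = 19.3°
cos φ = cos(19.3°) = 0.944

0.944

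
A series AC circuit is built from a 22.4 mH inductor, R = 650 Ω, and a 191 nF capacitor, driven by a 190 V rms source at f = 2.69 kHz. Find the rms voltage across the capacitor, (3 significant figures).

ω = 2πf = 16900 rad/s
X_L = ωL = 379 Ω
X_C = 1/(ωC) = 310 Ω
Net reactance X = X_L − X_C = 68.8 Ω
Z = 650 + j68.8 Ω
|Z| = √(650² + 68.8²) = 654 Ω
I = V/|Z| = 291 mA
V_C = I·|Z_C| = 0.291 × 310 = 90.0 V

90.0 V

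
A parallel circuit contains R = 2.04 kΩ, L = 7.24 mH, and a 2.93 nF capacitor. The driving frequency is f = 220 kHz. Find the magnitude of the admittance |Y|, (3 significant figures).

ω = 2πf = 1.382e+06 rad/s
X_L = ωL = 10000 Ω
X_C = 1/(ωC) = 247 Ω
Parallel: admittances add. Y = 1/R + 1/(jωL) + jωC
Y = (0.000490 + j0.00395) S
|Y| = 0.00398 S → |Z| = 1/|Y| = 251 Ω, ∠Z = −∠Y = -82.9°

3.98 mS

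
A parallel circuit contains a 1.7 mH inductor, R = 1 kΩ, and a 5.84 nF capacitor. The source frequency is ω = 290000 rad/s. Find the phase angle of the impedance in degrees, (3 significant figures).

18.5°

X_L = ωL = 493 Ω
X_C = 1/(ωC) = 590 Ω
Parallel: admittances add. Y = 1/R + 1/(jωL) + jωC
Y = (0.00100 − j0.000335) S
|Y| = 0.00105 S → |Z| = 1/|Y| = 948 Ω, ∠Z = −∠Y = 18.5°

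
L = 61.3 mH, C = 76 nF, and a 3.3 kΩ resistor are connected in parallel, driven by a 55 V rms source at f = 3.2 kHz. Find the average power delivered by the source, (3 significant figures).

ω = 2πf = 20110 rad/s
X_L = ωL = 1230 Ω
X_C = 1/(ωC) = 654 Ω
Parallel: admittances add. Y = 1/R + 1/(jωL) + jωC
Y = (0.000303 + j0.000717) S
|Y| = 0.000778 S → |Z| = 1/|Y| = 1290 Ω, ∠Z = −∠Y = -67.1°
I = V/|Z| = 42.8 mA
P = VI cos φ = 55 × 0.0428 × cos(-67.1°) = 917 mW

917 mW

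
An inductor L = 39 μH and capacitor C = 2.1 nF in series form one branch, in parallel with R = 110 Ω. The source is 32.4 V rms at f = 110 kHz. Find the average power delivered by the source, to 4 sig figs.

ω = 2πf = 691200 rad/s
X_L = ωL = 26.95 Ω
X_C = 1/(ωC) = 689.0 Ω
Branch 1: Z₁ = R = 110.0 Ω
Branch 2 (series LC): Z₂ = j(X_L − X_C) = −j662.0 Ω
Parallel: Z = Z₁Z₂/(Z₁+Z₂), |Z| = 108.5 Ω, ∠Z = -9.434°
I = V/|Z| = 298.6 mA
P = VI cos φ = 32.4 × 0.2986 × cos(-9.434°) = 9.543 W

9.543 W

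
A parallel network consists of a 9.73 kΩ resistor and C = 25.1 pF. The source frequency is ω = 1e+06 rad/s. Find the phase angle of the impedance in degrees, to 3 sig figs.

X_C = 1/(ωC) = 39800 Ω
Parallel: admittances add. Y = 1/R + jωC
Y = (0.000103 + j2.51e-05) S
|Y| = 0.000106 S → |Z| = 1/|Y| = 9450 Ω, ∠Z = −∠Y = -13.7°

-13.7°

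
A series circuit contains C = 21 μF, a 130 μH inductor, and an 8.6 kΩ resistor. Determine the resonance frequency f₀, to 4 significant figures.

3.046 kHz

ω₀ = 1/√(LC) = 1/√(0.00013 × 2.1e-05) = 19140 rad/s
f₀ = ω₀/(2π) = 3.046 kHz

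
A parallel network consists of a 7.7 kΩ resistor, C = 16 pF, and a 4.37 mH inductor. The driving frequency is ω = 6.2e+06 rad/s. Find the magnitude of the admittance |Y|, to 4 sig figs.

X_L = ωL = 27090 Ω
X_C = 1/(ωC) = 10080 Ω
Parallel: admittances add. Y = 1/R + 1/(jωL) + jωC
Y = (0.0001299 + j6.229e-05) S
|Y| = 0.0001440 S → |Z| = 1/|Y| = 6943 Ω, ∠Z = −∠Y = -25.62°

144.0 μS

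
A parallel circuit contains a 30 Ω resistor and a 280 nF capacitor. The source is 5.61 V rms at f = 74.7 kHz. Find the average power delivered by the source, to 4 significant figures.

1.049 W

ω = 2πf = 469400 rad/s
X_C = 1/(ωC) = 7.609 Ω
Parallel: admittances add. Y = 1/R + jωC
Y = (0.03333 + j0.1314) S
|Y| = 0.1356 S → |Z| = 1/|Y| = 7.376 Ω, ∠Z = −∠Y = -75.77°
I = V/|Z| = 760.6 mA
P = VI cos φ = 5.61 × 0.7606 × cos(-75.77°) = 1.049 W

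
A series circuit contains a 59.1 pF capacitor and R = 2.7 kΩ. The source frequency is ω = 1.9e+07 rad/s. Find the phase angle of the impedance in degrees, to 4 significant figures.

X_C = 1/(ωC) = 890.6 Ω
Z = 2700 − j890.6 Ω
|Z| = √(2700² + 890.6²) = 2843 Ω
∠Z = arctan(-890.6/2700) = -18.25°

-18.25°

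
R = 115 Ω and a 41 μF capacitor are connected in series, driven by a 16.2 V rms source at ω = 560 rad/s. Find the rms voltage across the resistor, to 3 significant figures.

15.1 V

X_C = 1/(ωC) = 43.6 Ω
Z = 115 − j43.6 Ω
|Z| = √(115² + 43.6²) = 123 Ω
I = V/|Z| = 132 mA
V_R = I·|Z_R| = 0.132 × 115 = 15.1 V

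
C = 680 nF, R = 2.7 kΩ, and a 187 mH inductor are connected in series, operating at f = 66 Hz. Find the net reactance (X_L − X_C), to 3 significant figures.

-3470 Ω

ω = 2πf = 414.7 rad/s
X_L = ωL = 77.5 Ω
X_C = 1/(ωC) = 3550 Ω
X = 77.5 − 3550 = -3470 Ω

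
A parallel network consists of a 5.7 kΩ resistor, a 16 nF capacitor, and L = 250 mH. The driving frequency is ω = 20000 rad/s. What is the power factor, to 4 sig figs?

0.8254

X_L = ωL = 5000 Ω
X_C = 1/(ωC) = 3125 Ω
Parallel: admittances add. Y = 1/R + 1/(jωL) + jωC
Y = (0.0001754 + j0.0001200) S
|Y| = 0.0002126 S → |Z| = 1/|Y| = 4705 Ω, ∠Z = −∠Y = -34.37°
cos φ = cos(-34.37°) = 0.8254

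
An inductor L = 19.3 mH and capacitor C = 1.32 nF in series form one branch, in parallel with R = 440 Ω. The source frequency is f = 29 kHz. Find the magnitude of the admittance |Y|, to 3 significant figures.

ω = 2πf = 182200 rad/s
X_L = ωL = 3520 Ω
X_C = 1/(ωC) = 4160 Ω
Branch 1: Z₁ = R = 440 Ω
Branch 2 (series LC): Z₂ = j(X_L − X_C) = −j641 Ω
Parallel: Z = Z₁Z₂/(Z₁+Z₂), |Z| = 363 Ω, ∠Z = -34.5°
|Y| = 1/|Z| = 2.76 mS

2.76 mS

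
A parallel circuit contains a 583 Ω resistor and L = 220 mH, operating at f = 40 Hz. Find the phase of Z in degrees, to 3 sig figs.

84.6°

ω = 2πf = 251.3 rad/s
X_L = ωL = 55.3 Ω
Parallel: admittances add. Y = 1/R + 1/(jωL)
Y = (0.00172 − j0.0181) S
|Y| = 0.0182 S → |Z| = 1/|Y| = 55.0 Ω, ∠Z = −∠Y = 84.6°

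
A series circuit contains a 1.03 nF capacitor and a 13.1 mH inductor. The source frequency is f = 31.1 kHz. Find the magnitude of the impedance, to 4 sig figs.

ω = 2πf = 195400 rad/s
X_L = ωL = 2560 Ω
X_C = 1/(ωC) = 4968 Ω
Net reactance X = X_L − X_C = -2409 Ω
Z = − j2409 Ω
|Z| = √(0² + 2409²) = 2409 Ω

2409 Ω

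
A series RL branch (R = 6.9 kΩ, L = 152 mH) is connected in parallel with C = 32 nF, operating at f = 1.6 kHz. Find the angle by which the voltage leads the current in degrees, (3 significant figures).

-64.6°

ω = 2πf = 10050 rad/s
X_L = ωL = 1530 Ω
X_C = 1/(ωC) = 3110 Ω
Branch 1 (R+jX_L): Z₁ = 6900 + j1530 Ω, |Z₁| = 7070 Ω
Branch 2 (−jX_C): Z₂ = −j3110 Ω
Parallel: Z = Z₁Z₂/(Z₁+Z₂), |Z| = 3100 Ω, ∠Z = -64.6°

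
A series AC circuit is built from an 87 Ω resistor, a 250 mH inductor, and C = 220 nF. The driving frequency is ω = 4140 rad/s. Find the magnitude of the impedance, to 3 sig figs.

X_L = ωL = 1040 Ω
X_C = 1/(ωC) = 1100 Ω
Net reactance X = X_L − X_C = -62.9 Ω
Z = 87.0 − j62.9 Ω
|Z| = √(87.0² + 62.9²) = 107 Ω

107 Ω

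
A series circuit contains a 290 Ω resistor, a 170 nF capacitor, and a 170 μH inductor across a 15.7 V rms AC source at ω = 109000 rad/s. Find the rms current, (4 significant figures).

53.74 mA

X_L = ωL = 18.53 Ω
X_C = 1/(ωC) = 53.97 Ω
Net reactance X = X_L − X_C = -35.44 Ω
Z = 290.0 − j35.44 Ω
|Z| = √(290.0² + 35.44²) = 292.2 Ω
I = V/|Z| = 15.7/292.2 = 53.74 mA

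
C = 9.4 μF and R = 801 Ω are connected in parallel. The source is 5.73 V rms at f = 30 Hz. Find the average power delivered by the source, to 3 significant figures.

ω = 2πf = 188.5 rad/s
X_C = 1/(ωC) = 564 Ω
Parallel: admittances add. Y = 1/R + jωC
Y = (0.00125 + j0.00177) S
|Y| = 0.00217 S → |Z| = 1/|Y| = 461 Ω, ∠Z = −∠Y = -54.8°
I = V/|Z| = 12.4 mA
P = VI cos φ = 5.73 × 0.0124 × cos(-54.8°) = 41.0 mW

41.0 mW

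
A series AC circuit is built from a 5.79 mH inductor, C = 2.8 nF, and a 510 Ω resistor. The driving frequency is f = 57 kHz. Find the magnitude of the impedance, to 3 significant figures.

ω = 2πf = 358100 rad/s
X_L = ωL = 2070 Ω
X_C = 1/(ωC) = 997 Ω
Net reactance X = X_L − X_C = 1080 Ω
Z = 510 + j1080 Ω
|Z| = √(510² + 1080²) = 1190 Ω

1190 Ω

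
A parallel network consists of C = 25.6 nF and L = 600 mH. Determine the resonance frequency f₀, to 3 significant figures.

ω₀ = 1/√(LC) = 1/√(0.6 × 2.56e-08) = 8069 rad/s
f₀ = ω₀/(2π) = 1.28 kHz

1.28 kHz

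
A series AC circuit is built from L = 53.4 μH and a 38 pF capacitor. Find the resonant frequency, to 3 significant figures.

3.53 MHz

ω₀ = 1/√(LC) = 1/√(5.34e-05 × 3.8e-11) = 2.22e+07 rad/s
f₀ = ω₀/(2π) = 3.53 MHz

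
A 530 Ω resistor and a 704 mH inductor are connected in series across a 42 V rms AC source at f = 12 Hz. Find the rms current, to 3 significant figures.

78.9 mA

ω = 2πf = 75.40 rad/s
X_L = ωL = 53.1 Ω
Z = 530 + j53.1 Ω
|Z| = √(530² + 53.1²) = 533 Ω
I = V/|Z| = 42/533 = 78.9 mA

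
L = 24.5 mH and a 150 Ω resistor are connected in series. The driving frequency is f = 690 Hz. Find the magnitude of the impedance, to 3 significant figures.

ω = 2πf = 4335 rad/s
X_L = ωL = 106 Ω
Z = 150 + j106 Ω
|Z| = √(150² + 106²) = 184 Ω

184 Ω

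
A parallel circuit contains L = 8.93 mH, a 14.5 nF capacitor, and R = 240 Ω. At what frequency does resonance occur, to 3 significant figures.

14.0 kHz

ω₀ = 1/√(LC) = 1/√(0.00893 × 1.45e-08) = 87880 rad/s
f₀ = ω₀/(2π) = 14.0 kHz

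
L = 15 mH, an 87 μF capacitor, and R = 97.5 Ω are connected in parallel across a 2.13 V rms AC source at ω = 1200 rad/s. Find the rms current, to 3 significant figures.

106 mA

X_L = ωL = 18.0 Ω
X_C = 1/(ωC) = 9.58 Ω
Parallel: admittances add. Y = 1/R + 1/(jωL) + jωC
Y = (0.0103 + j0.0488) S
|Y| = 0.0499 S → |Z| = 1/|Y| = 20.0 Ω, ∠Z = −∠Y = -78.1°
I = V/|Z| = 2.13/20.0 = 106 mA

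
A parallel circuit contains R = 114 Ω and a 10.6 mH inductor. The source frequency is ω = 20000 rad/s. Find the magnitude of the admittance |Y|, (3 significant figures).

9.96 mS

X_L = ωL = 212 Ω
Parallel: admittances add. Y = 1/R + 1/(jωL)
Y = (0.00877 − j0.00472) S
|Y| = 0.00996 S → |Z| = 1/|Y| = 100 Ω, ∠Z = −∠Y = 28.3°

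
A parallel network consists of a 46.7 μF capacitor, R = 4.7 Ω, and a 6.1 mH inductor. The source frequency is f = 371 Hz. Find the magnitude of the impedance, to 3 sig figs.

4.62 Ω

ω = 2πf = 2331 rad/s
X_L = ωL = 14.2 Ω
X_C = 1/(ωC) = 9.19 Ω
Parallel: admittances add. Y = 1/R + 1/(jωL) + jωC
Y = (0.213 + j0.0385) S
|Y| = 0.216 S → |Z| = 1/|Y| = 4.62 Ω, ∠Z = −∠Y = -10.3°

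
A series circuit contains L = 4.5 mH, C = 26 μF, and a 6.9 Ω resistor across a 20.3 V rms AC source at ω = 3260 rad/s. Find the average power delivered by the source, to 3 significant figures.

50.9 W

X_L = ωL = 14.7 Ω
X_C = 1/(ωC) = 11.8 Ω
Net reactance X = X_L − X_C = 2.87 Ω
Z = 6.90 + j2.87 Ω
|Z| = √(6.90² + 2.87²) = 7.47 Ω
∠Z = arctan(2.87/6.90) = 22.6°
I = V/|Z| = 2.72 A
P = VI cos φ = 20.3 × 2.72 × cos(22.6°) = 50.9 W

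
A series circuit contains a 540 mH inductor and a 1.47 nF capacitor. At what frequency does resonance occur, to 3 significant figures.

ω₀ = 1/√(LC) = 1/√(0.54 × 1.47e-09) = 35490 rad/s
f₀ = ω₀/(2π) = 5.65 kHz

5.65 kHz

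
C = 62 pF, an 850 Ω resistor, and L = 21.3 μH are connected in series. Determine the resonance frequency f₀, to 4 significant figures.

ω₀ = 1/√(LC) = 1/√(2.13e-05 × 6.2e-11) = 2.752e+07 rad/s
f₀ = ω₀/(2π) = 4.380 MHz

4.380 MHz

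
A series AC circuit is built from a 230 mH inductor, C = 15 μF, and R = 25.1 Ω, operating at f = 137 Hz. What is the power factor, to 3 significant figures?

0.204

ω = 2πf = 860.8 rad/s
X_L = ωL = 198 Ω
X_C = 1/(ωC) = 77.4 Ω
Net reactance X = X_L − X_C = 121 Ω
Z = 25.1 + j121 Ω
|Z| = √(25.1² + 121²) = 123 Ω
∠Z = arctan(121/25.1) = 78.2°
cos φ = cos(78.2°) = 0.204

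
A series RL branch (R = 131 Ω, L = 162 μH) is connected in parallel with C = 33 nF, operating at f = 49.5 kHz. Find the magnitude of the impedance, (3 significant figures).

ω = 2πf = 311000 rad/s
X_L = ωL = 50.4 Ω
X_C = 1/(ωC) = 97.4 Ω
Branch 1 (R+jX_L): Z₁ = 131 + j50.4 Ω, |Z₁| = 140 Ω
Branch 2 (−jX_C): Z₂ = −j97.4 Ω
Parallel: Z = Z₁Z₂/(Z₁+Z₂), |Z| = 98.2 Ω, ∠Z = -49.2°

98.2 Ω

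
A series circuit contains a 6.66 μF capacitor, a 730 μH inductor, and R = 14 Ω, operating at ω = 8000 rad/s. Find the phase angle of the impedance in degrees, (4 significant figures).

-42.72°

X_L = ωL = 5.840 Ω
X_C = 1/(ωC) = 18.77 Ω
Net reactance X = X_L − X_C = -12.93 Ω
Z = 14.00 − j12.93 Ω
|Z| = √(14.00² + 12.93²) = 19.06 Ω
∠Z = arctan(-12.93/14.00) = -42.72°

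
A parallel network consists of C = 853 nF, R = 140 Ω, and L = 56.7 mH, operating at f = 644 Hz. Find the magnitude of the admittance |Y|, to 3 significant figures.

ω = 2πf = 4046 rad/s
X_L = ωL = 229 Ω
X_C = 1/(ωC) = 290 Ω
Parallel: admittances add. Y = 1/R + 1/(jωL) + jωC
Y = (0.00714 − j0.000907) S
|Y| = 0.00720 S → |Z| = 1/|Y| = 139 Ω, ∠Z = −∠Y = 7.24°

7.20 mS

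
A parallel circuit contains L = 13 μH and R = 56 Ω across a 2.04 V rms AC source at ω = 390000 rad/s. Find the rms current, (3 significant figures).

X_L = ωL = 5.07 Ω
Parallel: admittances add. Y = 1/R + 1/(jωL)
Y = (0.0179 − j0.197) S
|Y| = 0.198 S → |Z| = 1/|Y| = 5.05 Ω, ∠Z = −∠Y = 84.8°
I = V/|Z| = 2.04/5.05 = 404 mA

404 mA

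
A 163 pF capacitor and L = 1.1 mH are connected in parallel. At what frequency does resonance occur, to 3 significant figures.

376 kHz

ω₀ = 1/√(LC) = 1/√(0.0011 × 1.63e-10) = 2.362e+06 rad/s
f₀ = ω₀/(2π) = 376 kHz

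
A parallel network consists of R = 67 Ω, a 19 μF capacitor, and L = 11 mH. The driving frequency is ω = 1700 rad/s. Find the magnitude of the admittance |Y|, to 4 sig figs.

X_L = ωL = 18.70 Ω
X_C = 1/(ωC) = 30.96 Ω
Parallel: admittances add. Y = 1/R + 1/(jωL) + jωC
Y = (0.01493 − j0.02118) S
|Y| = 0.02591 S → |Z| = 1/|Y| = 38.60 Ω, ∠Z = −∠Y = 54.82°

25.91 mS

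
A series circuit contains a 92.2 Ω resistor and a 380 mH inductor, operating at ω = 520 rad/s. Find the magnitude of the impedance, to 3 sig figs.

X_L = ωL = 198 Ω
Z = 92.2 + j198 Ω
|Z| = √(92.2² + 198²) = 218 Ω

218 Ω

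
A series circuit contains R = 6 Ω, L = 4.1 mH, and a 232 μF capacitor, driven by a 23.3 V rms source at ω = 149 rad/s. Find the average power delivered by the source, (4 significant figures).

3.888 W

X_L = ωL = 0.6109 Ω
X_C = 1/(ωC) = 28.93 Ω
Net reactance X = X_L − X_C = -28.32 Ω
Z = 6.000 − j28.32 Ω
|Z| = √(6.000² + 28.32²) = 28.95 Ω
∠Z = arctan(-28.32/6.000) = -78.04°
I = V/|Z| = 804.9 mA
P = VI cos φ = 23.3 × 0.8049 × cos(-78.04°) = 3.888 W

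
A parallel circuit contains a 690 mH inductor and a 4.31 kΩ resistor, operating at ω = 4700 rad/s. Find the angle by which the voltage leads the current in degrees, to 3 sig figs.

53.0°

X_L = ωL = 3240 Ω
Parallel: admittances add. Y = 1/R + 1/(jωL)
Y = (0.000232 − j0.000308) S
|Y| = 0.000386 S → |Z| = 1/|Y| = 2590 Ω, ∠Z = −∠Y = 53.0°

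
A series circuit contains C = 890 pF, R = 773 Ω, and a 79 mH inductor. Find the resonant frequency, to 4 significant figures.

18.98 kHz

ω₀ = 1/√(LC) = 1/√(0.079 × 8.9e-10) = 119300 rad/s
f₀ = ω₀/(2π) = 18.98 kHz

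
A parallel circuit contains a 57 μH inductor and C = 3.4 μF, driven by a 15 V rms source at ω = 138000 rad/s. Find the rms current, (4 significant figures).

X_L = ωL = 7.866 Ω
X_C = 1/(ωC) = 2.131 Ω
Parallel: admittances add. Y = 1/(jωL) + jωC
Y = (0 + j0.3421) S
|Y| = 0.3421 S → |Z| = 1/|Y| = 2.923 Ω, ∠Z = −∠Y = -90.00°
I = V/|Z| = 15/2.923 = 5.131 A

5.131 A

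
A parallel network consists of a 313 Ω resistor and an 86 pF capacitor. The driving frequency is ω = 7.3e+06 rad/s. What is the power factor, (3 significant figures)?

X_C = 1/(ωC) = 1590 Ω
Parallel: admittances add. Y = 1/R + jωC
Y = (0.00319 + j0.000628) S
|Y| = 0.00326 S → |Z| = 1/|Y| = 307 Ω, ∠Z = −∠Y = -11.1°
cos φ = cos(-11.1°) = 0.981

0.981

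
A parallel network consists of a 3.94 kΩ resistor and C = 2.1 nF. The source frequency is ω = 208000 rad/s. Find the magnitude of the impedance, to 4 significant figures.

X_C = 1/(ωC) = 2289 Ω
Parallel: admittances add. Y = 1/R + jωC
Y = (0.0002538 + j0.0004368) S
|Y| = 0.0005052 S → |Z| = 1/|Y| = 1979 Ω, ∠Z = −∠Y = -59.84°

1979 Ω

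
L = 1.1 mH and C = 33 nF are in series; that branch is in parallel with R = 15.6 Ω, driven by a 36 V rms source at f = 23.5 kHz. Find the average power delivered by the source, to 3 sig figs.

83.1 W

ω = 2πf = 147700 rad/s
X_L = ωL = 162 Ω
X_C = 1/(ωC) = 205 Ω
Branch 1: Z₁ = R = 15.6 Ω
Branch 2 (series LC): Z₂ = j(X_L − X_C) = −j42.8 Ω
Parallel: Z = Z₁Z₂/(Z₁+Z₂), |Z| = 14.7 Ω, ∠Z = -20.0°
I = V/|Z| = 2.46 A
P = VI cos φ = 36 × 2.46 × cos(-20.0°) = 83.1 W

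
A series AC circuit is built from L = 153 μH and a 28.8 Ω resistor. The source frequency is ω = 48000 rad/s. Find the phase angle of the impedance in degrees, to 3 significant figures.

14.3°

X_L = ωL = 7.34 Ω
Z = 28.8 + j7.34 Ω
|Z| = √(28.8² + 7.34²) = 29.7 Ω
∠Z = arctan(7.34/28.8) = 14.3°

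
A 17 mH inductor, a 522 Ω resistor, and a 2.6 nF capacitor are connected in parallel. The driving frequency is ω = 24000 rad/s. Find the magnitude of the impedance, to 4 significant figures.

326.6 Ω

X_L = ωL = 408.0 Ω
X_C = 1/(ωC) = 16030 Ω
Parallel: admittances add. Y = 1/R + 1/(jωL) + jωC
Y = (0.001916 − j0.002389) S
|Y| = 0.003062 S → |Z| = 1/|Y| = 326.6 Ω, ∠Z = −∠Y = 51.27°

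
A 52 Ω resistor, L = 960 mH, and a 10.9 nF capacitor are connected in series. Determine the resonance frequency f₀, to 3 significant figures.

1.56 kHz

ω₀ = 1/√(LC) = 1/√(0.96 × 1.09e-08) = 9776 rad/s
f₀ = ω₀/(2π) = 1.56 kHz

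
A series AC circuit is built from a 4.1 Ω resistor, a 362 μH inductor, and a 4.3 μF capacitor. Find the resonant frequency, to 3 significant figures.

ω₀ = 1/√(LC) = 1/√(0.000362 × 4.3e-06) = 25350 rad/s
f₀ = ω₀/(2π) = 4.03 kHz

4.03 kHz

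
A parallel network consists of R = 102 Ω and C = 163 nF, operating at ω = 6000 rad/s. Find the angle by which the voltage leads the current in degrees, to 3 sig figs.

-5.70°

X_C = 1/(ωC) = 1020 Ω
Parallel: admittances add. Y = 1/R + jωC
Y = (0.00980 + j0.000978) S
|Y| = 0.00985 S → |Z| = 1/|Y| = 101 Ω, ∠Z = −∠Y = -5.70°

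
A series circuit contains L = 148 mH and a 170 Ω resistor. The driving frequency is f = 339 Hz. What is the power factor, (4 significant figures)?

ω = 2πf = 2130 rad/s
X_L = ωL = 315.2 Ω
Z = 170.0 + j315.2 Ω
|Z| = √(170.0² + 315.2²) = 358.2 Ω
∠Z = arctan(315.2/170.0) = 61.66°
cos φ = cos(61.66°) = 0.4747

0.4747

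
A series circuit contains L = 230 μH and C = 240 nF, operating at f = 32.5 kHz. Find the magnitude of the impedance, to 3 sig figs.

26.6 Ω

ω = 2πf = 204200 rad/s
X_L = ωL = 47.0 Ω
X_C = 1/(ωC) = 20.4 Ω
Net reactance X = X_L − X_C = 26.6 Ω
Z = j26.6 Ω
|Z| = √(0² + 26.6²) = 26.6 Ω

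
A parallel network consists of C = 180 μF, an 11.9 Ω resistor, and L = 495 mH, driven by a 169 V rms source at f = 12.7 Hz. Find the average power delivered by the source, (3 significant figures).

2.40 kW

ω = 2πf = 79.80 rad/s
X_L = ωL = 39.5 Ω
X_C = 1/(ωC) = 69.6 Ω
Parallel: admittances add. Y = 1/R + 1/(jωL) + jωC
Y = (0.0840 − j0.0110) S
|Y| = 0.0847 S → |Z| = 1/|Y| = 11.8 Ω, ∠Z = −∠Y = 7.43°
I = V/|Z| = 14.3 A
P = VI cos φ = 169 × 14.3 × cos(7.43°) = 2.40 kW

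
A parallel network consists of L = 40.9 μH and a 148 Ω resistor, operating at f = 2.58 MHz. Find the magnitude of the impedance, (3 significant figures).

ω = 2πf = 1.621e+07 rad/s
X_L = ωL = 663 Ω
Parallel: admittances add. Y = 1/R + 1/(jωL)
Y = (0.00676 − j0.00151) S
|Y| = 0.00692 S → |Z| = 1/|Y| = 144 Ω, ∠Z = −∠Y = 12.6°

144 Ω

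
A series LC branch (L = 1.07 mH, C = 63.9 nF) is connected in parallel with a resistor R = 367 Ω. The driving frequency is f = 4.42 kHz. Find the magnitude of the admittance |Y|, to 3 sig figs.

3.31 mS

ω = 2πf = 27770 rad/s
X_L = ωL = 29.7 Ω
X_C = 1/(ωC) = 564 Ω
Branch 1: Z₁ = R = 367 Ω
Branch 2 (series LC): Z₂ = j(X_L − X_C) = −j534 Ω
Parallel: Z = Z₁Z₂/(Z₁+Z₂), |Z| = 302 Ω, ∠Z = -34.5°
|Y| = 1/|Z| = 3.31 mS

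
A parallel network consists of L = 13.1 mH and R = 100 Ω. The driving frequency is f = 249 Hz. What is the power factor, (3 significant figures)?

ω = 2πf = 1565 rad/s
X_L = ωL = 20.5 Ω
Parallel: admittances add. Y = 1/R + 1/(jωL)
Y = (0.0100 − j0.0488) S
|Y| = 0.0498 S → |Z| = 1/|Y| = 20.1 Ω, ∠Z = −∠Y = 78.4°
cos φ = cos(78.4°) = 0.201

0.201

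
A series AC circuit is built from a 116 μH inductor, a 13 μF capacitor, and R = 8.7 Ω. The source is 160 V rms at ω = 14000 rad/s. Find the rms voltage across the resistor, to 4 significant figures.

146.2 V

X_L = ωL = 1.624 Ω
X_C = 1/(ωC) = 5.495 Ω
Net reactance X = X_L − X_C = -3.871 Ω
Z = 8.700 − j3.871 Ω
|Z| = √(8.700² + 3.871²) = 9.522 Ω
I = V/|Z| = 16.80 A
V_R = I·|Z_R| = 16.80 × 8.700 = 146.2 V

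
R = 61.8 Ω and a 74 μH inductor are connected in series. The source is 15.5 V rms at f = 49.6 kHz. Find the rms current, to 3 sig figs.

ω = 2πf = 311600 rad/s
X_L = ωL = 23.1 Ω
Z = 61.8 + j23.1 Ω
|Z| = √(61.8² + 23.1²) = 66.0 Ω
I = V/|Z| = 15.5/66.0 = 235 mA

235 mA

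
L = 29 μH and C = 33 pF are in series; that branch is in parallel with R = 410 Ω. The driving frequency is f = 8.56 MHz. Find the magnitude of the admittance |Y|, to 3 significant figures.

2.64 mS

ω = 2πf = 5.378e+07 rad/s
X_L = ωL = 1560 Ω
X_C = 1/(ωC) = 563 Ω
Branch 1: Z₁ = R = 410 Ω
Branch 2 (series LC): Z₂ = j(X_L − X_C) = j996 Ω
Parallel: Z = Z₁Z₂/(Z₁+Z₂), |Z| = 379 Ω, ∠Z = 22.4°
|Y| = 1/|Z| = 2.64 mS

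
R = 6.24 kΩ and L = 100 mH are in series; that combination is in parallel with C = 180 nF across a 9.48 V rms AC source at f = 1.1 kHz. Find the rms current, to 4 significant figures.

11.72 mA

ω = 2πf = 6912 rad/s
X_L = ωL = 691.2 Ω
X_C = 1/(ωC) = 803.8 Ω
Branch 1 (R+jX_L): Z₁ = 6240 + j691.2 Ω, |Z₁| = 6278 Ω
Branch 2 (−jX_C): Z₂ = −j803.8 Ω
Parallel: Z = Z₁Z₂/(Z₁+Z₂), |Z| = 808.6 Ω, ∠Z = -82.65°
I = V/|Z| = 9.48/808.6 = 11.72 mA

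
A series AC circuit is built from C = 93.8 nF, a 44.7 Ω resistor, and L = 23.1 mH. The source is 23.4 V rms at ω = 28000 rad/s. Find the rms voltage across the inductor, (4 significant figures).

56.10 V

X_L = ωL = 646.8 Ω
X_C = 1/(ωC) = 380.7 Ω
Net reactance X = X_L − X_C = 266.1 Ω
Z = 44.70 + j266.1 Ω
|Z| = √(44.70² + 266.1²) = 269.8 Ω
I = V/|Z| = 86.74 mA
V_L = I·|Z_L| = 0.08674 × 646.8 = 56.10 V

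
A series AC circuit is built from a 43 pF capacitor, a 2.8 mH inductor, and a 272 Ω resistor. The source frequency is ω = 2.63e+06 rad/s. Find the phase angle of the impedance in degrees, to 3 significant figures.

X_L = ωL = 7360 Ω
X_C = 1/(ωC) = 8840 Ω
Net reactance X = X_L − X_C = -1480 Ω
Z = 272 − j1480 Ω
|Z| = √(272² + 1480²) = 1500 Ω
∠Z = arctan(-1480/272) = -79.6°

-79.6°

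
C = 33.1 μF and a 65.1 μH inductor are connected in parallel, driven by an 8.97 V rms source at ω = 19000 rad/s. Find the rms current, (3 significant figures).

1.61 A

X_L = ωL = 1.24 Ω
X_C = 1/(ωC) = 1.59 Ω
Parallel: admittances add. Y = 1/(jωL) + jωC
Y = (0 − j0.180) S
|Y| = 0.180 S → |Z| = 1/|Y| = 5.57 Ω, ∠Z = −∠Y = 90.0°
I = V/|Z| = 8.97/5.57 = 1.61 A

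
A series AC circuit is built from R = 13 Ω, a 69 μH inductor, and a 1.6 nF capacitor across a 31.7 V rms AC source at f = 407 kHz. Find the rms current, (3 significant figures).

458 mA

ω = 2πf = 2.557e+06 rad/s
X_L = ωL = 176 Ω
X_C = 1/(ωC) = 244 Ω
Net reactance X = X_L − X_C = -68.0 Ω
Z = 13.0 − j68.0 Ω
|Z| = √(13.0² + 68.0²) = 69.2 Ω
I = V/|Z| = 31.7/69.2 = 458 mA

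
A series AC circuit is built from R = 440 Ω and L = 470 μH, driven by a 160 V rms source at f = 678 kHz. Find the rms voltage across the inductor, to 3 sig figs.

ω = 2πf = 4.26e+06 rad/s
X_L = ωL = 2000 Ω
Z = 440 + j2000 Ω
|Z| = √(440² + 2000²) = 2050 Ω
I = V/|Z| = 78.0 mA
V_L = I·|Z_L| = 0.0780 × 2000 = 156 V

156 V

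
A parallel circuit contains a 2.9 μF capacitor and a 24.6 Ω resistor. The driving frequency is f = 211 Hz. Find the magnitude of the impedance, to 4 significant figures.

ω = 2πf = 1326 rad/s
X_C = 1/(ωC) = 260.1 Ω
Parallel: admittances add. Y = 1/R + jωC
Y = (0.04065 + j0.003845) S
|Y| = 0.04083 S → |Z| = 1/|Y| = 24.49 Ω, ∠Z = −∠Y = -5.403°

24.49 Ω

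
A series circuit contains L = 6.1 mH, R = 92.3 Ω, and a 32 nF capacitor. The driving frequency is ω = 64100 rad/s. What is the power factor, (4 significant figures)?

0.6912

X_L = ωL = 391.0 Ω
X_C = 1/(ωC) = 487.5 Ω
Net reactance X = X_L − X_C = -96.51 Ω
Z = 92.30 − j96.51 Ω
|Z| = √(92.30² + 96.51²) = 133.5 Ω
∠Z = arctan(-96.51/92.30) = -46.28°
cos φ = cos(-46.28°) = 0.6912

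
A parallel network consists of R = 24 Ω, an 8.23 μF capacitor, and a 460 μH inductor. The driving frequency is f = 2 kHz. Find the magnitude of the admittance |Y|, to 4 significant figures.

81.10 mS

ω = 2πf = 12570 rad/s
X_L = ωL = 5.781 Ω
X_C = 1/(ωC) = 9.669 Ω
Parallel: admittances add. Y = 1/R + 1/(jωL) + jωC
Y = (0.04167 − j0.06957) S
|Y| = 0.08110 S → |Z| = 1/|Y| = 12.33 Ω, ∠Z = −∠Y = 59.08°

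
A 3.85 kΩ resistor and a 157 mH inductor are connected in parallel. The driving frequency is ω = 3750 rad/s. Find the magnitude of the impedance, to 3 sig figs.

582 Ω

X_L = ωL = 589 Ω
Parallel: admittances add. Y = 1/R + 1/(jωL)
Y = (0.000260 − j0.00170) S
|Y| = 0.00172 S → |Z| = 1/|Y| = 582 Ω, ∠Z = −∠Y = 81.3°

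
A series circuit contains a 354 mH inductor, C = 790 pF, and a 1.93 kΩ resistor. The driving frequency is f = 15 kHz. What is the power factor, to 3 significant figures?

0.0964

ω = 2πf = 94250 rad/s
X_L = ωL = 33400 Ω
X_C = 1/(ωC) = 13400 Ω
Net reactance X = X_L − X_C = 19900 Ω
Z = 1930 + j19900 Ω
|Z| = √(1930² + 19900²) = 20000 Ω
∠Z = arctan(19900/1930) = 84.5°
cos φ = cos(84.5°) = 0.0964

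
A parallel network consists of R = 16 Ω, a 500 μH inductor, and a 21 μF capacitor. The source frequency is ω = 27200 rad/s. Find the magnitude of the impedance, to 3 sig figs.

X_L = ωL = 13.6 Ω
X_C = 1/(ωC) = 1.75 Ω
Parallel: admittances add. Y = 1/R + 1/(jωL) + jωC
Y = (0.0625 + j0.498) S
|Y| = 0.502 S → |Z| = 1/|Y| = 1.99 Ω, ∠Z = −∠Y = -82.8°

1.99 Ω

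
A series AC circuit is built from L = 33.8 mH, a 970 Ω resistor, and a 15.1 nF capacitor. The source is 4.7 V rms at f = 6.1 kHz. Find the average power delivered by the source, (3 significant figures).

19.0 mW

ω = 2πf = 38330 rad/s
X_L = ωL = 1300 Ω
X_C = 1/(ωC) = 1730 Ω
Net reactance X = X_L − X_C = -432 Ω
Z = 970 − j432 Ω
|Z| = √(970² + 432²) = 1060 Ω
∠Z = arctan(-432/970) = -24.0°
I = V/|Z| = 4.43 mA
P = VI cos φ = 4.7 × 0.00443 × cos(-24.0°) = 19.0 mW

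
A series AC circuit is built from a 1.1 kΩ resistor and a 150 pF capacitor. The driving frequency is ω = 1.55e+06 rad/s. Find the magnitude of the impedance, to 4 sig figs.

4440 Ω

X_C = 1/(ωC) = 4301 Ω
Z = 1100 − j4301 Ω
|Z| = √(1100² + 4301²) = 4440 Ω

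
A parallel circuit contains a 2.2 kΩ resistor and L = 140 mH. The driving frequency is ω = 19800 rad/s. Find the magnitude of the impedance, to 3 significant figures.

1720 Ω

X_L = ωL = 2770 Ω
Parallel: admittances add. Y = 1/R + 1/(jωL)
Y = (0.000455 − j0.000361) S
|Y| = 0.000580 S → |Z| = 1/|Y| = 1720 Ω, ∠Z = −∠Y = 38.4°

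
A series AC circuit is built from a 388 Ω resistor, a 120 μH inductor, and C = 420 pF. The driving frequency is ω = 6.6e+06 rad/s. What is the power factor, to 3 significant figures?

0.669

X_L = ωL = 792 Ω
X_C = 1/(ωC) = 361 Ω
Net reactance X = X_L − X_C = 431 Ω
Z = 388 + j431 Ω
|Z| = √(388² + 431²) = 580 Ω
∠Z = arctan(431/388) = 48.0°
cos φ = cos(48.0°) = 0.669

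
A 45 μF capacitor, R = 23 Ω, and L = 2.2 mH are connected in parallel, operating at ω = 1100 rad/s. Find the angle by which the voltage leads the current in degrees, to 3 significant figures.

X_L = ωL = 2.42 Ω
X_C = 1/(ωC) = 20.2 Ω
Parallel: admittances add. Y = 1/R + 1/(jωL) + jωC
Y = (0.0435 − j0.364) S
|Y| = 0.366 S → |Z| = 1/|Y| = 2.73 Ω, ∠Z = −∠Y = 83.2°

83.2°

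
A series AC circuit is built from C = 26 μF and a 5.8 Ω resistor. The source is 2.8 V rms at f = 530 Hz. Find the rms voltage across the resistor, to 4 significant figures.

ω = 2πf = 3330 rad/s
X_C = 1/(ωC) = 11.55 Ω
Z = 5.800 − j11.55 Ω
|Z| = √(5.800² + 11.55²) = 12.92 Ω
I = V/|Z| = 216.6 mA
V_R = I·|Z_R| = 0.2166 × 5.800 = 1.257 V

1.257 V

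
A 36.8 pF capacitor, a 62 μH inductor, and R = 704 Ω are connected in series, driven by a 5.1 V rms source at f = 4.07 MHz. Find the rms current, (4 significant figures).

5.816 mA

ω = 2πf = 2.557e+07 rad/s
X_L = ωL = 1585 Ω
X_C = 1/(ωC) = 1063 Ω
Net reactance X = X_L − X_C = 522.9 Ω
Z = 704.0 + j522.9 Ω
|Z| = √(704.0² + 522.9²) = 876.9 Ω
I = V/|Z| = 5.1/876.9 = 5.816 mA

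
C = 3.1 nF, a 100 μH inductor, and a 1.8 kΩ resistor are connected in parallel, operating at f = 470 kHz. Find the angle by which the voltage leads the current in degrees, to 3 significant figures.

-84.5°

ω = 2πf = 2.953e+06 rad/s
X_L = ωL = 295 Ω
X_C = 1/(ωC) = 109 Ω
Parallel: admittances add. Y = 1/R + 1/(jωL) + jωC
Y = (0.000556 + j0.00577) S
|Y| = 0.00580 S → |Z| = 1/|Y| = 173 Ω, ∠Z = −∠Y = -84.5°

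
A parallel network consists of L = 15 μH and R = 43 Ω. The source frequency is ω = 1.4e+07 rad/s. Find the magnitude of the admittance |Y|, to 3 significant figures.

X_L = ωL = 210 Ω
Parallel: admittances add. Y = 1/R + 1/(jωL)
Y = (0.0233 − j0.00476) S
|Y| = 0.0237 S → |Z| = 1/|Y| = 42.1 Ω, ∠Z = −∠Y = 11.6°

23.7 mS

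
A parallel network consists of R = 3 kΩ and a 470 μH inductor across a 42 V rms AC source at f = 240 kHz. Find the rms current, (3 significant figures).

ω = 2πf = 1.508e+06 rad/s
X_L = ωL = 709 Ω
Parallel: admittances add. Y = 1/R + 1/(jωL)
Y = (0.000333 − j0.00141) S
|Y| = 0.00145 S → |Z| = 1/|Y| = 690 Ω, ∠Z = −∠Y = 76.7°
I = V/|Z| = 42/690 = 60.9 mA

60.9 mA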